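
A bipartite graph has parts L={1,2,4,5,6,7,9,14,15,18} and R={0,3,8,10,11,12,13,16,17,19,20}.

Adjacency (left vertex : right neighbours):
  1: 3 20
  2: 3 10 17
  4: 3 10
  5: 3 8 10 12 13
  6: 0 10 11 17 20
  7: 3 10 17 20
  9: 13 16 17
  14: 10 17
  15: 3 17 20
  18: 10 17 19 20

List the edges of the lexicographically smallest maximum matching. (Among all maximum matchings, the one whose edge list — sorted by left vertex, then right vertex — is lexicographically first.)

Lex-smallest maximum matching: {(1,3), (2,10), (5,8), (6,0), (7,17), (9,13), (15,20), (18,19)}

|M| = 8 (so the lex-smallest maximum matching has 8 edges)
process left vertices in ascending order; for each, take the smallest-labelled available neighbour that still permits 8 edges overall, or leave it unmatched if none does
lex-smallest matching: {1-3, 2-10, 5-8, 6-0, 7-17, 9-13, 15-20, 18-19}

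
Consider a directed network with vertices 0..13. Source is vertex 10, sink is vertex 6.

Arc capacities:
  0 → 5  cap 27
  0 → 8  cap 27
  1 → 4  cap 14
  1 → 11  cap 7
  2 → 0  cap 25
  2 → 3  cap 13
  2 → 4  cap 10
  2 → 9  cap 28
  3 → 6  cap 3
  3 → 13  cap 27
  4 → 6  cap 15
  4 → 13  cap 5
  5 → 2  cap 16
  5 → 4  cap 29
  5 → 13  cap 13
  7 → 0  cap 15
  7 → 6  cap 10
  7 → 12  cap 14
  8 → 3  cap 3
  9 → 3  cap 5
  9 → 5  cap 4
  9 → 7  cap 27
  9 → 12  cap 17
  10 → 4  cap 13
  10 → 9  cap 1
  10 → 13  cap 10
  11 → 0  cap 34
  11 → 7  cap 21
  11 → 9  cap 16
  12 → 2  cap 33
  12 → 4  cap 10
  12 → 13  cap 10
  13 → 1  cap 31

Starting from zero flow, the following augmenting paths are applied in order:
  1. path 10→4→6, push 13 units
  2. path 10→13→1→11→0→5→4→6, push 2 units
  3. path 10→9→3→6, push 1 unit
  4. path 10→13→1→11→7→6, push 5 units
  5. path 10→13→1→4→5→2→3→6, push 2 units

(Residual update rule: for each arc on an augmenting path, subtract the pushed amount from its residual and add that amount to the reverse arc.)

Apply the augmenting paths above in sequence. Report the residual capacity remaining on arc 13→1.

Residual capacity of (13,1): 22

after path 1 (10→4→6, push 13): res(13,1)=31
after path 2 (10→13→1→11→0→5→4→6, push 2): res(13,1)=29
after path 3 (10→9→3→6, push 1): res(13,1)=29
after path 4 (10→13→1→11→7→6, push 5): res(13,1)=24
after path 5 (10→13→1→4→5→2→3→6, push 2): res(13,1)=22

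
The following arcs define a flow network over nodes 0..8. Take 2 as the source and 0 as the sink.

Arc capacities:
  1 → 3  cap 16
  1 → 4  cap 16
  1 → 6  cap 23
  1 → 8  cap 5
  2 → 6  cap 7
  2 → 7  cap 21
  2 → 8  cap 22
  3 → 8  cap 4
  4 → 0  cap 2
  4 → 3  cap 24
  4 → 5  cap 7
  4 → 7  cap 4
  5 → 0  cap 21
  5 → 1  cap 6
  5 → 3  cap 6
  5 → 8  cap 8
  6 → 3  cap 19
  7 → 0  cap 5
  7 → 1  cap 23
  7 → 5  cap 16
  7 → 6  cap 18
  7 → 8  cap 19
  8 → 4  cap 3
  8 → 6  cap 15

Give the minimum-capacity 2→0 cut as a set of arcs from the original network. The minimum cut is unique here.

Min-cut arcs: {(2,7), (8,4)} (total capacity 24)

augment #1: 2→7→0 push 5
augment #2: 2→7→5→0 push 16
augment #3: 2→8→4→0 push 2
augment #4: 2→8→4→5→0 push 1
max flow = 24; residual-reachable set from 2 gives S-side
cut edges (S→T): {(2,7), (8,4)} total cap 24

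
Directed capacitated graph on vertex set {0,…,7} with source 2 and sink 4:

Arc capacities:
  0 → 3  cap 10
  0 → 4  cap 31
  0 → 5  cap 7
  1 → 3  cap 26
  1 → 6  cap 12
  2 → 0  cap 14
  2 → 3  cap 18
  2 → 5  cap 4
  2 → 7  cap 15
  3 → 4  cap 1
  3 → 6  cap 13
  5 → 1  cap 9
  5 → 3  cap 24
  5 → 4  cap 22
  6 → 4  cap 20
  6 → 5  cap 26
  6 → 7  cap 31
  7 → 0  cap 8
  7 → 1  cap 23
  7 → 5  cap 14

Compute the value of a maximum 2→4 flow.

Maximum flow value: 47

augment #1: 2→0→4 bottleneck 14, total now 14
augment #2: 2→3→4 bottleneck 1, total now 15
augment #3: 2→5→4 bottleneck 4, total now 19
augment #4: 2→3→6→4 bottleneck 13, total now 32
augment #5: 2→7→0→4 bottleneck 8, total now 40
augment #6: 2→7→5→4 bottleneck 7, total now 47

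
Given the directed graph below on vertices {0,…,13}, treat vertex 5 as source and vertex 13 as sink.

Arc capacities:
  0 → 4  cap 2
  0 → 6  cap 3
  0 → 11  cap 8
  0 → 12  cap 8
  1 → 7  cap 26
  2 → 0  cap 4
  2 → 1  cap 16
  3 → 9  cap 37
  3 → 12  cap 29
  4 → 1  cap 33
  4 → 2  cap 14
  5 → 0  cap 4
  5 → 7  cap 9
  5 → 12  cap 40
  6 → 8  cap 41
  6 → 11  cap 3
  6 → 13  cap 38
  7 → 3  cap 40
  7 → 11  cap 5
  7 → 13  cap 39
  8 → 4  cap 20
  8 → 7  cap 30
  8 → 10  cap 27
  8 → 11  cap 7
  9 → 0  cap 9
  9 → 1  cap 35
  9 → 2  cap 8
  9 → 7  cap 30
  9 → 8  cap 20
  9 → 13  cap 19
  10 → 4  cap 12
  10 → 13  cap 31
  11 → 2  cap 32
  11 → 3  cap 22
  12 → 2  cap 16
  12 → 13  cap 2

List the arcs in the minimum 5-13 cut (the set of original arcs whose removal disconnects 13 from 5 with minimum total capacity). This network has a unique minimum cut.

Min-cut arcs: {(5,0), (5,7), (12,2), (12,13)} (total capacity 31)

augment #1: 5→7→13 push 9
augment #2: 5→12→13 push 2
augment #3: 5→0→6→13 push 3
augment #4: 5→0→4→1→7→13 push 1
augment #5: 5→12→2→1→7→13 push 16
max flow = 31; residual-reachable set from 5 gives S-side
cut edges (S→T): {(5,0), (5,7), (12,2), (12,13)} total cap 31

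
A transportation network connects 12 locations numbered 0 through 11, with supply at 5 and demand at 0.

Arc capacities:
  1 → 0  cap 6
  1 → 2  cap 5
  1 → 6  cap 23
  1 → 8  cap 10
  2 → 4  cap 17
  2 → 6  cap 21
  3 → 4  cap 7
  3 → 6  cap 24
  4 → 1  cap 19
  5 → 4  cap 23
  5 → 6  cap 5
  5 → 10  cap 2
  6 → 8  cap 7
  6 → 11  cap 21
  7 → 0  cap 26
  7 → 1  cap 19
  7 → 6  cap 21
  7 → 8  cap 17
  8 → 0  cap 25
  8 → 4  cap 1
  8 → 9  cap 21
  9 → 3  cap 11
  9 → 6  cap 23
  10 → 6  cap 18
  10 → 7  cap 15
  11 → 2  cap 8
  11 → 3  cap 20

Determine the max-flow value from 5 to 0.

augment #1: 5→4→1→0 bottleneck 6, total now 6
augment #2: 5→6→8→0 bottleneck 5, total now 11
augment #3: 5→10→7→0 bottleneck 2, total now 13
augment #4: 5→4→1→8→0 bottleneck 10, total now 23
augment #5: 5→4→1→6→8→0 bottleneck 2, total now 25

Maximum flow value: 25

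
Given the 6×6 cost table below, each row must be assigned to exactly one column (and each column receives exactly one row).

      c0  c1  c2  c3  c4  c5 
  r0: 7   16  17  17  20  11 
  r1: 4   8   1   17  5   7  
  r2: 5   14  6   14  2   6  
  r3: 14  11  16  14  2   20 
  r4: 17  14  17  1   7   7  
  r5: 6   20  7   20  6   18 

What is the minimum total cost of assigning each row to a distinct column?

optimal assignment: row0→col0 (cost 7), row1→col1 (cost 8), row2→col5 (cost 6), row3→col4 (cost 2), row4→col3 (cost 1), row5→col2 (cost 7)
total = 7 + 8 + 6 + 2 + 1 + 7 = 31

Minimum assignment cost: 31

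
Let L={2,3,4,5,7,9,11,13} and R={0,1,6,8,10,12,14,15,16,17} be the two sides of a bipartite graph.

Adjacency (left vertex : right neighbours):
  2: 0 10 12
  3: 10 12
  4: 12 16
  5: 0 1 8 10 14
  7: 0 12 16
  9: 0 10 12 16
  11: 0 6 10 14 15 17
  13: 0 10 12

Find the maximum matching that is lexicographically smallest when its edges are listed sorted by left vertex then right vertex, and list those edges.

Lex-smallest maximum matching: {(2,0), (3,10), (4,12), (5,1), (7,16), (11,6)}

|M| = 6 (so the lex-smallest maximum matching has 6 edges)
process left vertices in ascending order; for each, take the smallest-labelled available neighbour that still permits 6 edges overall, or leave it unmatched if none does
lex-smallest matching: {2-0, 3-10, 4-12, 5-1, 7-16, 11-6}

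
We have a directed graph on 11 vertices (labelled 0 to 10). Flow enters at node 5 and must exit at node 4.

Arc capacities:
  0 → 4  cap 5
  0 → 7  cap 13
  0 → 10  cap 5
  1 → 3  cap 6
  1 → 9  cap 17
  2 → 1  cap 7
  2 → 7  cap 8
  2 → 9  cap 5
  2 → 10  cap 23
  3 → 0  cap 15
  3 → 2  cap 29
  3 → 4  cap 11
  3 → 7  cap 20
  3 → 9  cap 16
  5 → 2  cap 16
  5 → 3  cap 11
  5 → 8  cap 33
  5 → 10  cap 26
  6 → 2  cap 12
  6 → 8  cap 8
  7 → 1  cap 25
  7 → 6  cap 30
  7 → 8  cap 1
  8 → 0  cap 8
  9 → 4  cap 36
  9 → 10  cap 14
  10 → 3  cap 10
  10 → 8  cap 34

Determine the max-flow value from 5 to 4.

augment #1: 5→3→4 bottleneck 11, total now 11
augment #2: 5→2→9→4 bottleneck 5, total now 16
augment #3: 5→8→0→4 bottleneck 5, total now 21
augment #4: 5→2→1→9→4 bottleneck 7, total now 28
augment #5: 5→10→3→9→4 bottleneck 10, total now 38
augment #6: 5→2→7→1→9→4 bottleneck 4, total now 42
augment #7: 5→8→0→7→1→9→4 bottleneck 3, total now 45

Maximum flow value: 45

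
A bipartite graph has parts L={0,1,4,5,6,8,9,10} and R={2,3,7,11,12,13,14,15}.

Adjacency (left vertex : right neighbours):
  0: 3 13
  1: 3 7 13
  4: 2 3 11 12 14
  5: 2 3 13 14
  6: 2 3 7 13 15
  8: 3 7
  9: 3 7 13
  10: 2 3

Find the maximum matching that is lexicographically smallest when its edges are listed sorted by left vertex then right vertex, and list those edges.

Lex-smallest maximum matching: {(0,3), (1,7), (4,11), (5,14), (6,15), (9,13), (10,2)}

|M| = 7 (so the lex-smallest maximum matching has 7 edges)
process left vertices in ascending order; for each, take the smallest-labelled available neighbour that still permits 7 edges overall, or leave it unmatched if none does
lex-smallest matching: {0-3, 1-7, 4-11, 5-14, 6-15, 9-13, 10-2}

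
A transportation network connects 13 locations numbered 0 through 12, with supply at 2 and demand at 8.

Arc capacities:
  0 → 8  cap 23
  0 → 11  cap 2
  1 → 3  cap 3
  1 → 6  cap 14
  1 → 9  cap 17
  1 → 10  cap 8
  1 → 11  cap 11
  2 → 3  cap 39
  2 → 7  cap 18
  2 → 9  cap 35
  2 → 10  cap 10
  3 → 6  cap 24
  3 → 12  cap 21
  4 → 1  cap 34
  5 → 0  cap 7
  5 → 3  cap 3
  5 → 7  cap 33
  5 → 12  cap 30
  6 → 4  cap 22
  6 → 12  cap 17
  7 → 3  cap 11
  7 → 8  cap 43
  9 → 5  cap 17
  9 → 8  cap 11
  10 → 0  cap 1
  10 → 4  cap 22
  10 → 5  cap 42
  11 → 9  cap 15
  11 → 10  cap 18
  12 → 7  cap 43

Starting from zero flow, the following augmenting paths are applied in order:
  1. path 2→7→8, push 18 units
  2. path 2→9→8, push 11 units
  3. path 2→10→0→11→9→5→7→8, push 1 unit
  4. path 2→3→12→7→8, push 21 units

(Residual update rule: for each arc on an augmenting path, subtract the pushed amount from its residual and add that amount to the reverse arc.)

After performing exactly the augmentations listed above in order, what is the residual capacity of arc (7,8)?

Residual capacity of (7,8): 3

after path 1 (2→7→8, push 18): res(7,8)=25
after path 2 (2→9→8, push 11): res(7,8)=25
after path 3 (2→10→0→11→9→5→7→8, push 1): res(7,8)=24
after path 4 (2→3→12→7→8, push 21): res(7,8)=3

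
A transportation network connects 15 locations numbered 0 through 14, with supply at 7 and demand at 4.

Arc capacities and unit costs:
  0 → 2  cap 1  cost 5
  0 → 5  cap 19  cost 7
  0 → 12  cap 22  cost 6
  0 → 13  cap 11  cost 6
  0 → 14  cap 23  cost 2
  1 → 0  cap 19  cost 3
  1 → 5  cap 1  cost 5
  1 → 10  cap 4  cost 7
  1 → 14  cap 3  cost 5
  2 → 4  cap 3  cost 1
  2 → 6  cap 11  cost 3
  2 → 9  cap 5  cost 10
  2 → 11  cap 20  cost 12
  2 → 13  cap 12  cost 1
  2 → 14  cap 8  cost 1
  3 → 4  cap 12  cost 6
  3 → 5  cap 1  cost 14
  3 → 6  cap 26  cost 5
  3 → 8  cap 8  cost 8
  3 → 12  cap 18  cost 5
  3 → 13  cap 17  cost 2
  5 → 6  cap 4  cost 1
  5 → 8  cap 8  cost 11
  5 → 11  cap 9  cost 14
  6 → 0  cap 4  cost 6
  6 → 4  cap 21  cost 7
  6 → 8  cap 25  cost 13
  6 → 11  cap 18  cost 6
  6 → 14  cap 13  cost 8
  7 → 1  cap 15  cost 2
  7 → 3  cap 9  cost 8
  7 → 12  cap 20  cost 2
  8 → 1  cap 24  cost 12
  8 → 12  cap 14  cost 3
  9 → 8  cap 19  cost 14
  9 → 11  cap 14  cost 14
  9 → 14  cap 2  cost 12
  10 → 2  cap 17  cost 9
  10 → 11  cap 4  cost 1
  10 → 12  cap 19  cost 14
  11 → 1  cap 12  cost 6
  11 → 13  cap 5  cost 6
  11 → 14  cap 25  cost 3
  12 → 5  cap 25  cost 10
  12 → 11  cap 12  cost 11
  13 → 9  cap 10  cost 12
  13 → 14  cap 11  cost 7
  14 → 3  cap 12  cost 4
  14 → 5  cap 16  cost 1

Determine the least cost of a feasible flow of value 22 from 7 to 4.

shortest-cost path #1: 7→1→0→2→4 push 1 @ unit cost 11 (adds 11)
shortest-cost path #2: 7→3→4 push 9 @ unit cost 14 (adds 126)
shortest-cost path #3: 7→1→5→6→4 push 1 @ unit cost 15 (adds 15)
shortest-cost path #4: 7→1→14→5→6→4 push 3 @ unit cost 16 (adds 48)
shortest-cost path #5: 7→1→0→14→3→4 push 3 @ unit cost 17 (adds 51)
shortest-cost path #6: 7→1→10→2→4 push 2 @ unit cost 19 (adds 38)
shortest-cost path #7: 7→1→0→14→3→6→4 push 3 @ unit cost 23 (adds 69)
total cost = 358

Minimum cost for 22 units: 358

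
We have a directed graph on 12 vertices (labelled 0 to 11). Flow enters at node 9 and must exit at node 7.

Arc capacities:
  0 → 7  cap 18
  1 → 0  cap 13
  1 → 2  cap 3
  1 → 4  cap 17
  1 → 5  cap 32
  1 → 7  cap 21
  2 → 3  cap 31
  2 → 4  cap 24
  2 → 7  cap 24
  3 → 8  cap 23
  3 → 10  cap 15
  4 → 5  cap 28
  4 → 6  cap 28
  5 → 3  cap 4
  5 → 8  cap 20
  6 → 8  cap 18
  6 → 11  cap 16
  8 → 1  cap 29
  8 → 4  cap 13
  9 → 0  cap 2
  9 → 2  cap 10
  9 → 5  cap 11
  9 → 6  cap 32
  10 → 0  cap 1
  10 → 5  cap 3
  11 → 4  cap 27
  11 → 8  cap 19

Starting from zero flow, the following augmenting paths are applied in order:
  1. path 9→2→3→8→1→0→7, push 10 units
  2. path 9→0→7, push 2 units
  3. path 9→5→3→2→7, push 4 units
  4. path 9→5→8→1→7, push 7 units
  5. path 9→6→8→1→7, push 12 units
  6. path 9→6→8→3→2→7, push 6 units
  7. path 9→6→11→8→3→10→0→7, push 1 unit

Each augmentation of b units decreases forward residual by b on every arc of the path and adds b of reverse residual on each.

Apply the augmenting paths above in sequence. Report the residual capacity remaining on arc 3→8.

after path 1 (9→2→3→8→1→0→7, push 10): res(3,8)=13
after path 2 (9→0→7, push 2): res(3,8)=13
after path 3 (9→5→3→2→7, push 4): res(3,8)=13
after path 4 (9→5→8→1→7, push 7): res(3,8)=13
after path 5 (9→6→8→1→7, push 12): res(3,8)=13
after path 6 (9→6→8→3→2→7, push 6): res(3,8)=19
after path 7 (9→6→11→8→3→10→0→7, push 1): res(3,8)=20

Residual capacity of (3,8): 20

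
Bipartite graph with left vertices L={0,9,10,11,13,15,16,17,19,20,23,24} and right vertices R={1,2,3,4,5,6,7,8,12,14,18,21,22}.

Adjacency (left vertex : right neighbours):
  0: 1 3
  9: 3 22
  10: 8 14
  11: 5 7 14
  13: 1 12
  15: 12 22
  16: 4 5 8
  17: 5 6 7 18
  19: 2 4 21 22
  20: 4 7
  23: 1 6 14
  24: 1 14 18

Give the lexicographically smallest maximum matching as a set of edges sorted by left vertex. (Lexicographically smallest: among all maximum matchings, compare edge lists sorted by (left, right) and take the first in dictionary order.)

Lex-smallest maximum matching: {(0,1), (9,3), (10,8), (11,5), (13,12), (15,22), (16,4), (17,6), (19,2), (20,7), (23,14), (24,18)}

|M| = 12 (so the lex-smallest maximum matching has 12 edges)
process left vertices in ascending order; for each, take the smallest-labelled available neighbour that still permits 12 edges overall, or leave it unmatched if none does
lex-smallest matching: {0-1, 9-3, 10-8, 11-5, 13-12, 15-22, 16-4, 17-6, 19-2, 20-7, 23-14, 24-18}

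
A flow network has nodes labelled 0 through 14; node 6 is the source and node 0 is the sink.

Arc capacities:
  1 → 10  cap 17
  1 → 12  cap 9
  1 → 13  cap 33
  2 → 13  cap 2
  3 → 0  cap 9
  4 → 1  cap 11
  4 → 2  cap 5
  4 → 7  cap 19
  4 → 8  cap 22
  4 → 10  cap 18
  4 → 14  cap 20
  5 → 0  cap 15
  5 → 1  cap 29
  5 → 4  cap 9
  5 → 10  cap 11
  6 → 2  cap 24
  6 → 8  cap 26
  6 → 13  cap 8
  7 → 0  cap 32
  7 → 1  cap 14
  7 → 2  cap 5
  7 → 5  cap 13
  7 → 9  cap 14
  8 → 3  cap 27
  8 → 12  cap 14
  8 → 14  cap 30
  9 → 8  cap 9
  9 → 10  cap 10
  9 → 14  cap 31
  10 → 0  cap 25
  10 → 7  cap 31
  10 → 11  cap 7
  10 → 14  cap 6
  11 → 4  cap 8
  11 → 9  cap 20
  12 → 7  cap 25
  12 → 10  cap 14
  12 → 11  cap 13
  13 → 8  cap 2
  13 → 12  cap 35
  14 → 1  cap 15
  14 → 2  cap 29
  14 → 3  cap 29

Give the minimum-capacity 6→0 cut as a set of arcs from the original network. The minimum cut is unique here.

augment #1: 6→8→3→0 push 9
augment #2: 6→8→12→7→0 push 14
augment #3: 6→13→12→7→0 push 8
augment #4: 6→2→13→12→7→0 push 2
augment #5: 6→8→14→1→10→0 push 3
max flow = 36; residual-reachable set from 6 gives S-side
cut edges (S→T): {(2,13), (6,8), (6,13)} total cap 36

Min-cut arcs: {(2,13), (6,8), (6,13)} (total capacity 36)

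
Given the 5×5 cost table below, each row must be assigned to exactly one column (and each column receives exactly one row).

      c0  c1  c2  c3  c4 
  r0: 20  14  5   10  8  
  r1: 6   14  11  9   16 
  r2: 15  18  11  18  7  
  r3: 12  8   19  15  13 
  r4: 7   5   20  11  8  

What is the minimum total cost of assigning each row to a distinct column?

optimal assignment: row0→col2 (cost 5), row1→col3 (cost 9), row2→col4 (cost 7), row3→col1 (cost 8), row4→col0 (cost 7)
total = 5 + 9 + 7 + 8 + 7 = 36

Minimum assignment cost: 36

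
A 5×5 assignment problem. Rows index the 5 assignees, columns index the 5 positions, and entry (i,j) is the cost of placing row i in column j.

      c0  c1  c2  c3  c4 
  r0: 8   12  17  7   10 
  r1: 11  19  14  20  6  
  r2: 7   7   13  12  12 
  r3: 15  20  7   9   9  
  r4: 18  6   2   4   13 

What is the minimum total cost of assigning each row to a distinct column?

one of 2 optimal assignments: row0→col0 (cost 8), row1→col4 (cost 6), row2→col1 (cost 7), row3→col2 (cost 7), row4→col3 (cost 4)
total = 8 + 6 + 7 + 7 + 4 = 32

Minimum assignment cost: 32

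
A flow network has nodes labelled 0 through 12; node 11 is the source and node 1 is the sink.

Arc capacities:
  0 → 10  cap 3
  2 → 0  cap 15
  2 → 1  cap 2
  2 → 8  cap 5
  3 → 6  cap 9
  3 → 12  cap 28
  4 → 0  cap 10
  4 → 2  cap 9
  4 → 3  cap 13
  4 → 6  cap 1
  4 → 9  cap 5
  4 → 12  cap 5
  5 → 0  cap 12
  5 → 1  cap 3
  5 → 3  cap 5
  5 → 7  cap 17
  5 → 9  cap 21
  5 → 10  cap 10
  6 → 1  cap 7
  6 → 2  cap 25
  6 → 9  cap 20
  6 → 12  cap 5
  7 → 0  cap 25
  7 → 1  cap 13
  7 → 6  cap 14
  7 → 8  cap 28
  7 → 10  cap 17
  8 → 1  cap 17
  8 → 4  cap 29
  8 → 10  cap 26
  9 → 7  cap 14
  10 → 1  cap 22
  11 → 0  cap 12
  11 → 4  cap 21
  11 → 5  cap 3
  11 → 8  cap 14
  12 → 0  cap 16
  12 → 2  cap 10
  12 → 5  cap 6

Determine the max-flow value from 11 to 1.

Maximum flow value: 41

augment #1: 11→5→1 bottleneck 3, total now 3
augment #2: 11→8→1 bottleneck 14, total now 17
augment #3: 11→0→10→1 bottleneck 3, total now 20
augment #4: 11→4→2→1 bottleneck 2, total now 22
augment #5: 11→4→6→1 bottleneck 1, total now 23
augment #6: 11→4→2→8→1 bottleneck 3, total now 26
augment #7: 11→4→3→6→1 bottleneck 6, total now 32
augment #8: 11→4→9→7→1 bottleneck 5, total now 37
augment #9: 11→4→2→8→10→1 bottleneck 2, total now 39
augment #10: 11→4→12→5→7→1 bottleneck 2, total now 41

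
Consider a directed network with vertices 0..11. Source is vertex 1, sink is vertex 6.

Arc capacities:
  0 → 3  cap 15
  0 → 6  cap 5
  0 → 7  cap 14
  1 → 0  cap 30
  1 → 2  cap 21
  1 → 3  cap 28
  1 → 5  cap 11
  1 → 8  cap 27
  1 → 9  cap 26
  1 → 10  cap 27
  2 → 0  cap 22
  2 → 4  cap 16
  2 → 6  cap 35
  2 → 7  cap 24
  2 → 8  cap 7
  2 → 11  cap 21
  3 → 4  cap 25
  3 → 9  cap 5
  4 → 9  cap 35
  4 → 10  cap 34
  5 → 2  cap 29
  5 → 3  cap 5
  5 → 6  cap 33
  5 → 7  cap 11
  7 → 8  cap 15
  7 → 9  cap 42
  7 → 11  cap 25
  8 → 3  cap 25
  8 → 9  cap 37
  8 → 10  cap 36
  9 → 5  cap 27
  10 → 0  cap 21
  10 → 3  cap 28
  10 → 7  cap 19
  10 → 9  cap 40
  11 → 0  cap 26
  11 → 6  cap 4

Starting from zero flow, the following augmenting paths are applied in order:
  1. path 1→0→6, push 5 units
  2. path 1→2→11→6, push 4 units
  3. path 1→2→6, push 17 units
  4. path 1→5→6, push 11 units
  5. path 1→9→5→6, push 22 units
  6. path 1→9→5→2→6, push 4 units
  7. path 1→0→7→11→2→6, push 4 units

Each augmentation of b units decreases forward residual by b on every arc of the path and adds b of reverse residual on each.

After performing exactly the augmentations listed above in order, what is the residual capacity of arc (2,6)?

Residual capacity of (2,6): 10

after path 1 (1→0→6, push 5): res(2,6)=35
after path 2 (1→2→11→6, push 4): res(2,6)=35
after path 3 (1→2→6, push 17): res(2,6)=18
after path 4 (1→5→6, push 11): res(2,6)=18
after path 5 (1→9→5→6, push 22): res(2,6)=18
after path 6 (1→9→5→2→6, push 4): res(2,6)=14
after path 7 (1→0→7→11→2→6, push 4): res(2,6)=10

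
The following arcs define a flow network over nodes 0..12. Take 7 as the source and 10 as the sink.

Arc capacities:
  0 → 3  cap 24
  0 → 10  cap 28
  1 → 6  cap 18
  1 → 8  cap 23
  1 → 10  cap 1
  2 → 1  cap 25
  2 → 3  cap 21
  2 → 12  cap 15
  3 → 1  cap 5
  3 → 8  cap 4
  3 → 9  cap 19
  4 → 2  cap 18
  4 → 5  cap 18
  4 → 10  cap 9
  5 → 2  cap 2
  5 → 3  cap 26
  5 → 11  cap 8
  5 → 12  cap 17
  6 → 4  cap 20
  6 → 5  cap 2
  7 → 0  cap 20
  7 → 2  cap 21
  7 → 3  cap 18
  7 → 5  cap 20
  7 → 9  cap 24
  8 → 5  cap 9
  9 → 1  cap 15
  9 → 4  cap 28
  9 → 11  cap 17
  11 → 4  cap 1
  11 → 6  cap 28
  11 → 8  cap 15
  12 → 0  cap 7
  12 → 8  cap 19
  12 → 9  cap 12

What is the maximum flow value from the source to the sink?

augment #1: 7→0→10 bottleneck 20, total now 20
augment #2: 7→2→1→10 bottleneck 1, total now 21
augment #3: 7→9→4→10 bottleneck 9, total now 30
augment #4: 7→2→12→0→10 bottleneck 7, total now 37

Maximum flow value: 37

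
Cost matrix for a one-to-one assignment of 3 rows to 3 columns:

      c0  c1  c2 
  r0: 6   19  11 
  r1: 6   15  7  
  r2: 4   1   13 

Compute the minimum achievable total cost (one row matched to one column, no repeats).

optimal assignment: row0→col0 (cost 6), row1→col2 (cost 7), row2→col1 (cost 1)
total = 6 + 7 + 1 = 14

Minimum assignment cost: 14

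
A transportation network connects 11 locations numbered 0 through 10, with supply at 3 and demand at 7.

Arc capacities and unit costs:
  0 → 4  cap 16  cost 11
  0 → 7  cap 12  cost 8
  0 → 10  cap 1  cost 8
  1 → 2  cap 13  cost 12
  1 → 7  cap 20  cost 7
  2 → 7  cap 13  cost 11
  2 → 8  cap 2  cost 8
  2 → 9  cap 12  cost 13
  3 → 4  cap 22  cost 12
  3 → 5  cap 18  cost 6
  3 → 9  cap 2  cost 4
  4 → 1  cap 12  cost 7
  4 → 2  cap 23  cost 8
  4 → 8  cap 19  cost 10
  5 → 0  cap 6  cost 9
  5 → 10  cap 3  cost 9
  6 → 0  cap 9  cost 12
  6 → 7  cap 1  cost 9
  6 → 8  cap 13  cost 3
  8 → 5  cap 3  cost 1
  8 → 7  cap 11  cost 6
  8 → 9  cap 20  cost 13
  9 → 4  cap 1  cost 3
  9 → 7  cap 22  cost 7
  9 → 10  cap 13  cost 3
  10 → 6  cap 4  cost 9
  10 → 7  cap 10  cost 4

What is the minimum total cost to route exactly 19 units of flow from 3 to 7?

Minimum cost for 19 units: 425

shortest-cost path #1: 3→9→7 push 2 @ unit cost 11 (adds 22)
shortest-cost path #2: 3→5→10→7 push 3 @ unit cost 19 (adds 57)
shortest-cost path #3: 3→5→0→7 push 6 @ unit cost 23 (adds 138)
shortest-cost path #4: 3→4→1→7 push 8 @ unit cost 26 (adds 208)
total cost = 425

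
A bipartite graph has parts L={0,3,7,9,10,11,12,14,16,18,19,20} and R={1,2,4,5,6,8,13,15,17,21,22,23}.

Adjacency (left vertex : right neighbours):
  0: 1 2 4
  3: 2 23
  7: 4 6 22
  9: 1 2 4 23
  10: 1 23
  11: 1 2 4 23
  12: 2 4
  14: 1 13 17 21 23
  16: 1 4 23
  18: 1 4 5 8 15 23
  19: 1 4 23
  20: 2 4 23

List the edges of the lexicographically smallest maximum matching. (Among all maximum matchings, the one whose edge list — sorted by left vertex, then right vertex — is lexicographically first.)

|M| = 7 (so the lex-smallest maximum matching has 7 edges)
process left vertices in ascending order; for each, take the smallest-labelled available neighbour that still permits 7 edges overall, or leave it unmatched if none does
lex-smallest matching: {0-1, 3-2, 7-6, 9-4, 10-23, 14-13, 18-5}

Lex-smallest maximum matching: {(0,1), (3,2), (7,6), (9,4), (10,23), (14,13), (18,5)}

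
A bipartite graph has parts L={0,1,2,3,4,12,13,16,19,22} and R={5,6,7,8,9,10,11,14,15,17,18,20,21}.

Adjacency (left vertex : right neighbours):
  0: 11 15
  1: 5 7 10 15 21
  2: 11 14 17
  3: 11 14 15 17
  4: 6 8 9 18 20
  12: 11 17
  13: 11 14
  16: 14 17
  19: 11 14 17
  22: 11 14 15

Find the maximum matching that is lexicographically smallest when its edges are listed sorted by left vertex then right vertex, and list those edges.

Lex-smallest maximum matching: {(0,11), (1,5), (2,14), (3,15), (4,6), (12,17)}

|M| = 6 (so the lex-smallest maximum matching has 6 edges)
process left vertices in ascending order; for each, take the smallest-labelled available neighbour that still permits 6 edges overall, or leave it unmatched if none does
lex-smallest matching: {0-11, 1-5, 2-14, 3-15, 4-6, 12-17}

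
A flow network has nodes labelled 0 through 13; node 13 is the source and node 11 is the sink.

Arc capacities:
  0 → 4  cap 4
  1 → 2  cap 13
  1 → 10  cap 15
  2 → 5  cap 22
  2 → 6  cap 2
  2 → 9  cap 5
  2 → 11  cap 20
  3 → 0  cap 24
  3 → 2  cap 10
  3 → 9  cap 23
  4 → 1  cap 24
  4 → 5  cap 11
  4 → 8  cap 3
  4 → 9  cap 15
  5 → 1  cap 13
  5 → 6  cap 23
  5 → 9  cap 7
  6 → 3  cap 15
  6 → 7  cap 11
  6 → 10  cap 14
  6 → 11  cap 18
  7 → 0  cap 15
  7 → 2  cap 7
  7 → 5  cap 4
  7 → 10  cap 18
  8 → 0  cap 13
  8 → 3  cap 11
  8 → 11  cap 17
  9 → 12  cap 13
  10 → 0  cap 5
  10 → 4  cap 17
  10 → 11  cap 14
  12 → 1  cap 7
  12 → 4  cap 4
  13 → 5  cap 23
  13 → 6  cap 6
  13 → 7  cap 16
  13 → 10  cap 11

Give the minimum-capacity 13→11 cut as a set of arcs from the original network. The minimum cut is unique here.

Min-cut arcs: {(2,11), (4,8), (6,11), (10,11)} (total capacity 55)

augment #1: 13→6→11 push 6
augment #2: 13→10→11 push 11
augment #3: 13→5→6→11 push 12
augment #4: 13→7→2→11 push 7
augment #5: 13→7→10→11 push 3
augment #6: 13→5→1→2→11 push 11
augment #7: 13→7→0→4→8→11 push 3
augment #8: 13→7→5→1→2→11 push 2
max flow = 55; residual-reachable set from 13 gives S-side
cut edges (S→T): {(2,11), (4,8), (6,11), (10,11)} total cap 55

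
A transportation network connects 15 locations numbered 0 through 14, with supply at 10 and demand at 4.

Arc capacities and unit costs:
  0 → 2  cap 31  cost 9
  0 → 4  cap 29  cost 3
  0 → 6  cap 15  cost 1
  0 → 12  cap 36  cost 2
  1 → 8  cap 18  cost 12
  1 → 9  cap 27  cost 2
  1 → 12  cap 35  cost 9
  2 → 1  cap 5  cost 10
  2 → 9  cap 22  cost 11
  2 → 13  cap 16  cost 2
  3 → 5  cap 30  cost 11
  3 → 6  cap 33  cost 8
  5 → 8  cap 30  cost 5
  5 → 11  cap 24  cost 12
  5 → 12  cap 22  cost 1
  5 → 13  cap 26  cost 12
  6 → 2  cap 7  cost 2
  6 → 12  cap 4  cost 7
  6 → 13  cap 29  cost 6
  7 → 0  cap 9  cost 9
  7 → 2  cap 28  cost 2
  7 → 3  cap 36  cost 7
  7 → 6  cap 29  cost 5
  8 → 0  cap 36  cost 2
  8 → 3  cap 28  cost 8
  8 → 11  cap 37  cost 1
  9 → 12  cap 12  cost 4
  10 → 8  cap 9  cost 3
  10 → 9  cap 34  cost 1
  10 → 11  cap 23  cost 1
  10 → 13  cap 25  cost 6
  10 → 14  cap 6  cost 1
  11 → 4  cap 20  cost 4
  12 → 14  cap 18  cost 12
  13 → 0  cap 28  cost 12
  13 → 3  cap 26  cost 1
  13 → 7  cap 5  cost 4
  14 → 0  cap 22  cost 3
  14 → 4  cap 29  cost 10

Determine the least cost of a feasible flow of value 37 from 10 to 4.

Minimum cost for 37 units: 256

shortest-cost path #1: 10→11→4 push 20 @ unit cost 5 (adds 100)
shortest-cost path #2: 10→14→0→4 push 6 @ unit cost 7 (adds 42)
shortest-cost path #3: 10→8→0→4 push 9 @ unit cost 8 (adds 72)
shortest-cost path #4: 10→13→0→4 push 2 @ unit cost 21 (adds 42)
total cost = 256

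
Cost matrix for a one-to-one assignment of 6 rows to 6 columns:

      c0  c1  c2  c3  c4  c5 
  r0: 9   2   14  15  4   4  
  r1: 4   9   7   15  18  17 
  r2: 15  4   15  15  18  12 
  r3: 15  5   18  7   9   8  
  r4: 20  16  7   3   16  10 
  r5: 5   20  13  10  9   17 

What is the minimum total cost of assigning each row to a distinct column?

optimal assignment: row0→col4 (cost 4), row1→col2 (cost 7), row2→col1 (cost 4), row3→col5 (cost 8), row4→col3 (cost 3), row5→col0 (cost 5)
total = 4 + 7 + 4 + 8 + 3 + 5 = 31

Minimum assignment cost: 31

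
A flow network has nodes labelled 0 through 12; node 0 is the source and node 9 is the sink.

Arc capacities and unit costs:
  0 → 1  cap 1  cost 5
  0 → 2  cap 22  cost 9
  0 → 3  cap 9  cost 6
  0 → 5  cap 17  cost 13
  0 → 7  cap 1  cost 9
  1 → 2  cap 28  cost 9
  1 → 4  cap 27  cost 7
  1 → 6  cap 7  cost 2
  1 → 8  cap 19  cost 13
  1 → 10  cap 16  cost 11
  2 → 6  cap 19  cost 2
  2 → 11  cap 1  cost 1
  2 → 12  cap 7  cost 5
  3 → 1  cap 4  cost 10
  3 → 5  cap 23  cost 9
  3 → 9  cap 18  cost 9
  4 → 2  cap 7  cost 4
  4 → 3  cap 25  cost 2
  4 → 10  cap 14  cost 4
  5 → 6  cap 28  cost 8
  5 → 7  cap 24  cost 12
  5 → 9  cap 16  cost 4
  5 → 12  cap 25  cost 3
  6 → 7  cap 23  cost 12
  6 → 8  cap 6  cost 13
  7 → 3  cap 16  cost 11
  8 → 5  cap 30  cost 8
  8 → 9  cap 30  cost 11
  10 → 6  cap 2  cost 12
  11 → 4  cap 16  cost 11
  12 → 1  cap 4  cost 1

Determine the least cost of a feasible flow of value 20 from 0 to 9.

shortest-cost path #1: 0→3→9 push 9 @ unit cost 15 (adds 135)
shortest-cost path #2: 0→5→9 push 11 @ unit cost 17 (adds 187)
total cost = 322

Minimum cost for 20 units: 322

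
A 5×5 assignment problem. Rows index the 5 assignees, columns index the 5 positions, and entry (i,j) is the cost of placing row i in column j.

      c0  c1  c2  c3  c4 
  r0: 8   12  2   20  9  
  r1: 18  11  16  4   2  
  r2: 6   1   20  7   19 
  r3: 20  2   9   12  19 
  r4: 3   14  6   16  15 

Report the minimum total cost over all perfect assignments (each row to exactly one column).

optimal assignment: row0→col2 (cost 2), row1→col4 (cost 2), row2→col3 (cost 7), row3→col1 (cost 2), row4→col0 (cost 3)
total = 2 + 2 + 7 + 2 + 3 = 16

Minimum assignment cost: 16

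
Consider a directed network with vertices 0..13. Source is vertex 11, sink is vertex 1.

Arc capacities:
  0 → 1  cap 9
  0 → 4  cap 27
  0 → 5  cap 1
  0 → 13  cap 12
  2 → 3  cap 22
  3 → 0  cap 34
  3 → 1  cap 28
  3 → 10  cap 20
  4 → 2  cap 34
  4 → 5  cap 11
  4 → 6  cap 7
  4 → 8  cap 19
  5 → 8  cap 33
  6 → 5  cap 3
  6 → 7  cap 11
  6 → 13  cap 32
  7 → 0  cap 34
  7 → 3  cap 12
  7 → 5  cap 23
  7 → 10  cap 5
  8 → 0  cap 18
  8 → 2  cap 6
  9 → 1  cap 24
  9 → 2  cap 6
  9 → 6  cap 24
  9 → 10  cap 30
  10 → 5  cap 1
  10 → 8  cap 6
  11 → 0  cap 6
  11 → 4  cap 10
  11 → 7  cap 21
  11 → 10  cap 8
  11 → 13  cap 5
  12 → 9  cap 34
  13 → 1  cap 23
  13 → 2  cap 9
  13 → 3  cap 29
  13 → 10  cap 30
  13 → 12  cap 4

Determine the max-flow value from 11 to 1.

Maximum flow value: 49

augment #1: 11→0→1 bottleneck 6, total now 6
augment #2: 11→13→1 bottleneck 5, total now 11
augment #3: 11→7→0→1 bottleneck 3, total now 14
augment #4: 11→7→3→1 bottleneck 12, total now 26
augment #5: 11→4→2→3→1 bottleneck 10, total now 36
augment #6: 11→7→0→13→1 bottleneck 6, total now 42
augment #7: 11→10→8→0→13→1 bottleneck 6, total now 48
augment #8: 11→10→5→8→2→3→1 bottleneck 1, total now 49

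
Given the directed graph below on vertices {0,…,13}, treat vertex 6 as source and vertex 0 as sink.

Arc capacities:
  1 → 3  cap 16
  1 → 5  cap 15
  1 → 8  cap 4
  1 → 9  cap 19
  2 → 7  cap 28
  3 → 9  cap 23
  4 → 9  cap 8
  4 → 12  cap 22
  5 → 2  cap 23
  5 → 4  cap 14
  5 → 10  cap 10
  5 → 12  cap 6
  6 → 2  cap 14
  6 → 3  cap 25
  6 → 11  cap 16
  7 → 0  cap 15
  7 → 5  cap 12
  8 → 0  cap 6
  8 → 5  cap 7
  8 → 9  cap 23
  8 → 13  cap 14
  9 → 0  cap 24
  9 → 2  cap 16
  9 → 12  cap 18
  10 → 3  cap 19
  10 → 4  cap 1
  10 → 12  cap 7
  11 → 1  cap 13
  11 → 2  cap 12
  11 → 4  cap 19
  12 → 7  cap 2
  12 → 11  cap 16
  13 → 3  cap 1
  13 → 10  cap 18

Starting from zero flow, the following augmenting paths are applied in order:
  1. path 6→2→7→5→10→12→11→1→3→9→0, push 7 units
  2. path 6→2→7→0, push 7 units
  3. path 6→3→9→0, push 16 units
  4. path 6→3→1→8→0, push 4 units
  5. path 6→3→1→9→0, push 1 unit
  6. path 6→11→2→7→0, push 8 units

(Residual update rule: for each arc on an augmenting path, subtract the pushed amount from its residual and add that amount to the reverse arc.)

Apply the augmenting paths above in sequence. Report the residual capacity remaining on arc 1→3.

after path 1 (6→2→7→5→10→12→11→1→3→9→0, push 7): res(1,3)=9
after path 2 (6→2→7→0, push 7): res(1,3)=9
after path 3 (6→3→9→0, push 16): res(1,3)=9
after path 4 (6→3→1→8→0, push 4): res(1,3)=13
after path 5 (6→3→1→9→0, push 1): res(1,3)=14
after path 6 (6→11→2→7→0, push 8): res(1,3)=14

Residual capacity of (1,3): 14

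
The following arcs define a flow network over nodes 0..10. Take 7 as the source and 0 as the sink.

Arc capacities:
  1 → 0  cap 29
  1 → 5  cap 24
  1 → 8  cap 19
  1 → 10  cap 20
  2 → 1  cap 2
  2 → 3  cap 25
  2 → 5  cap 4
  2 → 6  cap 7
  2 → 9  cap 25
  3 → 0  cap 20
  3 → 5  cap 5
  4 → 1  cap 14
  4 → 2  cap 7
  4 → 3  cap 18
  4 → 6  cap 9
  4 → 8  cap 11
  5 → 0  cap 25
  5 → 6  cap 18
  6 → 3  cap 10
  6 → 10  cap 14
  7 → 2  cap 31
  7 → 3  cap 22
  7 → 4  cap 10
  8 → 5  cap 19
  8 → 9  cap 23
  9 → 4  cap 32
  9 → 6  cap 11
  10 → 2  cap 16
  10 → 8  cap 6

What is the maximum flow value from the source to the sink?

Maximum flow value: 61

augment #1: 7→3→0 bottleneck 20, total now 20
augment #2: 7→2→1→0 bottleneck 2, total now 22
augment #3: 7→2→5→0 bottleneck 4, total now 26
augment #4: 7→3→5→0 bottleneck 2, total now 28
augment #5: 7→4→1→0 bottleneck 10, total now 38
augment #6: 7→2→3→5→0 bottleneck 3, total now 41
augment #7: 7→2→9→4→1→0 bottleneck 4, total now 45
augment #8: 7→2→6→10→8→5→0 bottleneck 6, total now 51
augment #9: 7→2→9→4→8→5→0 bottleneck 10, total now 61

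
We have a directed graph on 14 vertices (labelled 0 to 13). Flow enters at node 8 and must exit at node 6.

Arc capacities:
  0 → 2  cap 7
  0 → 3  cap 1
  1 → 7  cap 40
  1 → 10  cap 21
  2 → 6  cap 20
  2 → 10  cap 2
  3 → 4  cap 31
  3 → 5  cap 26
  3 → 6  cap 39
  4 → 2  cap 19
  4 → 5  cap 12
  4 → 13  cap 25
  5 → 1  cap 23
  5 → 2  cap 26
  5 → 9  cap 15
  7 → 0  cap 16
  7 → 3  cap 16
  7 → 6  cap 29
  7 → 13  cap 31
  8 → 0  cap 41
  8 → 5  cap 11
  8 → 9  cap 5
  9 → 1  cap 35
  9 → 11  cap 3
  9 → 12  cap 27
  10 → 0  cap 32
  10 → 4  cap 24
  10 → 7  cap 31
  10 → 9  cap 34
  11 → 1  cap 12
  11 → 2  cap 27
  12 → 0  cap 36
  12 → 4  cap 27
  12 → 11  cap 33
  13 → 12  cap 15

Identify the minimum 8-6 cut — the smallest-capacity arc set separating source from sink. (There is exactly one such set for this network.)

augment #1: 8→0→2→6 push 7
augment #2: 8→0→3→6 push 1
augment #3: 8→5→2→6 push 11
augment #4: 8→9→1→7→6 push 5
max flow = 24; residual-reachable set from 8 gives S-side
cut edges (S→T): {(0,2), (0,3), (8,5), (8,9)} total cap 24

Min-cut arcs: {(0,2), (0,3), (8,5), (8,9)} (total capacity 24)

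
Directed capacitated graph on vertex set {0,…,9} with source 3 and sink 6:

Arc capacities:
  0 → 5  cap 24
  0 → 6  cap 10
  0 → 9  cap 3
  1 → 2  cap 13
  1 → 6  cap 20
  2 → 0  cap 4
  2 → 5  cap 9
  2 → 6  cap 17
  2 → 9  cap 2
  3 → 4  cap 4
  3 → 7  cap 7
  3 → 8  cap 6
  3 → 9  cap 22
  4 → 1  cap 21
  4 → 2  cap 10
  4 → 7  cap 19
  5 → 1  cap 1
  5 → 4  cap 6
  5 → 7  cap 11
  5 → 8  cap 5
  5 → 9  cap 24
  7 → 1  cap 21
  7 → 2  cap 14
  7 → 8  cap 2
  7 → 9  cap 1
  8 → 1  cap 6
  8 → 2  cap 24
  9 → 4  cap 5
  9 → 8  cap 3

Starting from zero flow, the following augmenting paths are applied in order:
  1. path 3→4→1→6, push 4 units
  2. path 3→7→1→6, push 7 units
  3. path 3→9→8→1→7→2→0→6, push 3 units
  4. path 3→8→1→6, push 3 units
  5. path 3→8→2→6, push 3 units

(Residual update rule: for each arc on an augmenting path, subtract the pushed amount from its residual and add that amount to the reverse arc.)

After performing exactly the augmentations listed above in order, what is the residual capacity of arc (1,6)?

after path 1 (3→4→1→6, push 4): res(1,6)=16
after path 2 (3→7→1→6, push 7): res(1,6)=9
after path 3 (3→9→8→1→7→2→0→6, push 3): res(1,6)=9
after path 4 (3→8→1→6, push 3): res(1,6)=6
after path 5 (3→8→2→6, push 3): res(1,6)=6

Residual capacity of (1,6): 6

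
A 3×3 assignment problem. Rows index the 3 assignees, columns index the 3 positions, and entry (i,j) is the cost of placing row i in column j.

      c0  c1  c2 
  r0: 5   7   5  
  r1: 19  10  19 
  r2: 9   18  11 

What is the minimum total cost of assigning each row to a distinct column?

Minimum assignment cost: 24

optimal assignment: row0→col2 (cost 5), row1→col1 (cost 10), row2→col0 (cost 9)
total = 5 + 10 + 9 = 24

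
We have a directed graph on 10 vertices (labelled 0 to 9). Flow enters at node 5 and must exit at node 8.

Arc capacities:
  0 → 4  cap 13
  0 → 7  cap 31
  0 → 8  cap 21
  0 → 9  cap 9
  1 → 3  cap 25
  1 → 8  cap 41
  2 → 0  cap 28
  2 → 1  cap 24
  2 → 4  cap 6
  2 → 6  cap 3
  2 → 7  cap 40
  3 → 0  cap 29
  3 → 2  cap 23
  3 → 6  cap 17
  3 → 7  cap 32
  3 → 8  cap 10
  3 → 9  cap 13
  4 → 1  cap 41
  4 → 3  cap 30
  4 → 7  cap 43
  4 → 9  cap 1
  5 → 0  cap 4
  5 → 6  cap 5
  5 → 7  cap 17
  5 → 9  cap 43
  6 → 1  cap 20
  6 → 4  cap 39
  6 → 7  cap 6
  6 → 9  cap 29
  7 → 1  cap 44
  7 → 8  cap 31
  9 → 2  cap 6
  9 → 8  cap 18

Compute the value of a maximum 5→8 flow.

Maximum flow value: 50

augment #1: 5→0→8 bottleneck 4, total now 4
augment #2: 5→7→8 bottleneck 17, total now 21
augment #3: 5→9→8 bottleneck 18, total now 39
augment #4: 5→6→1→8 bottleneck 5, total now 44
augment #5: 5→9→2→0→8 bottleneck 6, total now 50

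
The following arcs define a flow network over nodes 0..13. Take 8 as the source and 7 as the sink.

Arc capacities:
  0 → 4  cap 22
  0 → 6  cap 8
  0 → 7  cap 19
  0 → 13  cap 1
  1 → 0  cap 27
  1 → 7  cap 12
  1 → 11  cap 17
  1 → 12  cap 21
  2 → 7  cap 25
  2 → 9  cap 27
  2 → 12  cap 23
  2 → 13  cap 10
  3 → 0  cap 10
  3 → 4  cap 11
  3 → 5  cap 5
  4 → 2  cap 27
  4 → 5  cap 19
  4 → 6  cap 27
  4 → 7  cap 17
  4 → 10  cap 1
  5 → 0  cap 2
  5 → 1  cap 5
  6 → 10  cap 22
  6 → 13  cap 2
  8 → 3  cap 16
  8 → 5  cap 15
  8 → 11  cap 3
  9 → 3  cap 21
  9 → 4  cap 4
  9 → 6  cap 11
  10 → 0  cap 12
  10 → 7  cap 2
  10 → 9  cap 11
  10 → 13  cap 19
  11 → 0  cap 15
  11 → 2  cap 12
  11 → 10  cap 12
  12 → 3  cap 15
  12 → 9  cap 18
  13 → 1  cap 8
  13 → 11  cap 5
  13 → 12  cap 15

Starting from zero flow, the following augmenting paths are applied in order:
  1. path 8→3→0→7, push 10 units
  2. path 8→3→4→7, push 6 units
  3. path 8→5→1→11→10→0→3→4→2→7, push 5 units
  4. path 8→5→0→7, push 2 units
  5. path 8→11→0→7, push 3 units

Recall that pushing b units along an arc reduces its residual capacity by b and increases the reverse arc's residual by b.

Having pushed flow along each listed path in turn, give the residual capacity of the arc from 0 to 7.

Residual capacity of (0,7): 4

after path 1 (8→3→0→7, push 10): res(0,7)=9
after path 2 (8→3→4→7, push 6): res(0,7)=9
after path 3 (8→5→1→11→10→0→3→4→2→7, push 5): res(0,7)=9
after path 4 (8→5→0→7, push 2): res(0,7)=7
after path 5 (8→11→0→7, push 3): res(0,7)=4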